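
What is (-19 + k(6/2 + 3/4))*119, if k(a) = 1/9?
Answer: -20230/9 ≈ -2247.8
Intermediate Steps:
k(a) = ⅑
(-19 + k(6/2 + 3/4))*119 = (-19 + ⅑)*119 = -170/9*119 = -20230/9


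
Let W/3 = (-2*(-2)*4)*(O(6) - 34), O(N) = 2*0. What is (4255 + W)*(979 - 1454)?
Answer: -1245925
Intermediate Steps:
O(N) = 0
W = -1632 (W = 3*((-2*(-2)*4)*(0 - 34)) = 3*((4*4)*(-34)) = 3*(16*(-34)) = 3*(-544) = -1632)
(4255 + W)*(979 - 1454) = (4255 - 1632)*(979 - 1454) = 2623*(-475) = -1245925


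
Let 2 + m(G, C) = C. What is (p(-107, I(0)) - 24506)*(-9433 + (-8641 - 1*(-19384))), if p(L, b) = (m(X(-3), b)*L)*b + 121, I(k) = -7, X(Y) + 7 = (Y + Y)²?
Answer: -40775060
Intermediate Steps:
X(Y) = -7 + 4*Y² (X(Y) = -7 + (Y + Y)² = -7 + (2*Y)² = -7 + 4*Y²)
m(G, C) = -2 + C
p(L, b) = 121 + L*b*(-2 + b) (p(L, b) = ((-2 + b)*L)*b + 121 = (L*(-2 + b))*b + 121 = L*b*(-2 + b) + 121 = 121 + L*b*(-2 + b))
(p(-107, I(0)) - 24506)*(-9433 + (-8641 - 1*(-19384))) = ((121 - 107*(-7)*(-2 - 7)) - 24506)*(-9433 + (-8641 - 1*(-19384))) = ((121 - 107*(-7)*(-9)) - 24506)*(-9433 + (-8641 + 19384)) = ((121 - 6741) - 24506)*(-9433 + 10743) = (-6620 - 24506)*1310 = -31126*1310 = -40775060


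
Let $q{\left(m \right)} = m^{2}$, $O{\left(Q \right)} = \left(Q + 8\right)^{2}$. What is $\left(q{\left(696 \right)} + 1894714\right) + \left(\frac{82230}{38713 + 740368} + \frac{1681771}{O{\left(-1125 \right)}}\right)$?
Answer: $\frac{2312636617908105091}{972050793809} \approx 2.3791 \cdot 10^{6}$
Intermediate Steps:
$O{\left(Q \right)} = \left(8 + Q\right)^{2}$
$\left(q{\left(696 \right)} + 1894714\right) + \left(\frac{82230}{38713 + 740368} + \frac{1681771}{O{\left(-1125 \right)}}\right) = \left(696^{2} + 1894714\right) + \left(\frac{82230}{38713 + 740368} + \frac{1681771}{\left(8 - 1125\right)^{2}}\right) = \left(484416 + 1894714\right) + \left(\frac{82230}{779081} + \frac{1681771}{\left(-1117\right)^{2}}\right) = 2379130 + \left(82230 \cdot \frac{1}{779081} + \frac{1681771}{1247689}\right) = 2379130 + \left(\frac{82230}{779081} + 1681771 \cdot \frac{1}{1247689}\right) = 2379130 + \left(\frac{82230}{779081} + \frac{1681771}{1247689}\right) = 2379130 + \frac{1412833298921}{972050793809} = \frac{2312636617908105091}{972050793809}$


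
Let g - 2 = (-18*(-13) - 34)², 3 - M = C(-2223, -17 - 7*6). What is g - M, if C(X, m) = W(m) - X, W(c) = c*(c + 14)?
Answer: 44877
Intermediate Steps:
W(c) = c*(14 + c)
C(X, m) = -X + m*(14 + m) (C(X, m) = m*(14 + m) - X = -X + m*(14 + m))
M = -4875 (M = 3 - (-1*(-2223) + (-17 - 7*6)*(14 + (-17 - 7*6))) = 3 - (2223 + (-17 - 42)*(14 + (-17 - 42))) = 3 - (2223 - 59*(14 - 59)) = 3 - (2223 - 59*(-45)) = 3 - (2223 + 2655) = 3 - 1*4878 = 3 - 4878 = -4875)
g = 40002 (g = 2 + (-18*(-13) - 34)² = 2 + (234 - 34)² = 2 + 200² = 2 + 40000 = 40002)
g - M = 40002 - 1*(-4875) = 40002 + 4875 = 44877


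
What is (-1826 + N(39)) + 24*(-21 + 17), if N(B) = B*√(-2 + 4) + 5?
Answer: -1917 + 39*√2 ≈ -1861.8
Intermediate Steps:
N(B) = 5 + B*√2 (N(B) = B*√2 + 5 = 5 + B*√2)
(-1826 + N(39)) + 24*(-21 + 17) = (-1826 + (5 + 39*√2)) + 24*(-21 + 17) = (-1821 + 39*√2) + 24*(-4) = (-1821 + 39*√2) - 96 = -1917 + 39*√2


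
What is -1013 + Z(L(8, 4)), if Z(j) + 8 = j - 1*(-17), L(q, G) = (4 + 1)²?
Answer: -979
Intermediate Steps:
L(q, G) = 25 (L(q, G) = 5² = 25)
Z(j) = 9 + j (Z(j) = -8 + (j - 1*(-17)) = -8 + (j + 17) = -8 + (17 + j) = 9 + j)
-1013 + Z(L(8, 4)) = -1013 + (9 + 25) = -1013 + 34 = -979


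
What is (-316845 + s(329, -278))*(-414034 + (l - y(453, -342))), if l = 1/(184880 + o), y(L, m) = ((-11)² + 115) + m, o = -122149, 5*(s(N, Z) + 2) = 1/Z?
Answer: 11435928107206887477/87196090 ≈ 1.3115e+11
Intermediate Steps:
s(N, Z) = -2 + 1/(5*Z)
y(L, m) = 236 + m (y(L, m) = (121 + 115) + m = 236 + m)
l = 1/62731 (l = 1/(184880 - 122149) = 1/62731 ≈ 1.5941e-5)
(-316845 + s(329, -278))*(-414034 + (l - y(453, -342))) = (-316845 + (-2 + (⅕)/(-278)))*(-414034 + (1/62731 - (236 - 342))) = (-316845 + (-2 + (⅕)*(-1/278)))*(-414034 + (1/62731 - 1*(-106))) = (-316845 + (-2 - 1/1390))*(-414034 + (1/62731 + 106)) = (-316845 - 2781/1390)*(-414034 + 6649487/62731) = -440417331/1390*(-25966117367/62731) = 11435928107206887477/87196090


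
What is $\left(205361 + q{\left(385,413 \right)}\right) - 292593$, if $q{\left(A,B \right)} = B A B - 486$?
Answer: $65581347$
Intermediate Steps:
$q{\left(A,B \right)} = -486 + A B^{2}$ ($q{\left(A,B \right)} = A B B - 486 = A B^{2} - 486 = -486 + A B^{2}$)
$\left(205361 + q{\left(385,413 \right)}\right) - 292593 = \left(205361 - \left(486 - 385 \cdot 413^{2}\right)\right) - 292593 = \left(205361 + \left(-486 + 385 \cdot 170569\right)\right) - 292593 = \left(205361 + \left(-486 + 65669065\right)\right) - 292593 = \left(205361 + 65668579\right) - 292593 = 65873940 - 292593 = 65581347$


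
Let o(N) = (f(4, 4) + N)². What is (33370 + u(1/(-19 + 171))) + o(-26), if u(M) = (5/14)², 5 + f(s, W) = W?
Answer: 6683429/196 ≈ 34099.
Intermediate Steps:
f(s, W) = -5 + W
o(N) = (-1 + N)² (o(N) = ((-5 + 4) + N)² = (-1 + N)²)
u(M) = 25/196 (u(M) = (5*(1/14))² = (5/14)² = 25/196)
(33370 + u(1/(-19 + 171))) + o(-26) = (33370 + 25/196) + (-1 - 26)² = 6540545/196 + (-27)² = 6540545/196 + 729 = 6683429/196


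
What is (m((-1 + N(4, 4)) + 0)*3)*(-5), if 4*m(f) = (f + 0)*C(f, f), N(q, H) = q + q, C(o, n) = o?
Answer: -735/4 ≈ -183.75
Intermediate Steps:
N(q, H) = 2*q
m(f) = f**2/4 (m(f) = ((f + 0)*f)/4 = (f*f)/4 = f**2/4)
(m((-1 + N(4, 4)) + 0)*3)*(-5) = ((((-1 + 2*4) + 0)**2/4)*3)*(-5) = ((((-1 + 8) + 0)**2/4)*3)*(-5) = (((7 + 0)**2/4)*3)*(-5) = (((1/4)*7**2)*3)*(-5) = (((1/4)*49)*3)*(-5) = ((49/4)*3)*(-5) = (147/4)*(-5) = -735/4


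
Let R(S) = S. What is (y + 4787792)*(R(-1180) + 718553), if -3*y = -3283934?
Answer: 12659703716630/3 ≈ 4.2199e+12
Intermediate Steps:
y = 3283934/3 (y = -1/3*(-3283934) = 3283934/3 ≈ 1.0946e+6)
(y + 4787792)*(R(-1180) + 718553) = (3283934/3 + 4787792)*(-1180 + 718553) = (17647310/3)*717373 = 12659703716630/3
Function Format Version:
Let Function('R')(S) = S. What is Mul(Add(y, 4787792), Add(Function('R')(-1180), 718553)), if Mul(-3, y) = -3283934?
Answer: Rational(12659703716630, 3) ≈ 4.2199e+12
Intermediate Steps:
y = Rational(3283934, 3) (y = Mul(Rational(-1, 3), -3283934) = Rational(3283934, 3) ≈ 1.0946e+6)
Mul(Add(y, 4787792), Add(Function('R')(-1180), 718553)) = Mul(Add(Rational(3283934, 3), 4787792), Add(-1180, 718553)) = Mul(Rational(17647310, 3), 717373) = Rational(12659703716630, 3)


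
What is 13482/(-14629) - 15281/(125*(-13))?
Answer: 201637499/23772125 ≈ 8.4821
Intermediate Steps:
13482/(-14629) - 15281/(125*(-13)) = 13482*(-1/14629) - 15281/(-1625) = -13482/14629 - 15281*(-1/1625) = -13482/14629 + 15281/1625 = 201637499/23772125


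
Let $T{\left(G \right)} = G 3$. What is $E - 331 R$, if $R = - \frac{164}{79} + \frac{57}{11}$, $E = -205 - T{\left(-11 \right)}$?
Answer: $- \frac{1042837}{869} \approx -1200.0$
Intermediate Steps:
$T{\left(G \right)} = 3 G$
$E = -172$ ($E = -205 - 3 \left(-11\right) = -205 - -33 = -205 + 33 = -172$)
$R = \frac{2699}{869}$ ($R = \left(-164\right) \frac{1}{79} + 57 \cdot \frac{1}{11} = - \frac{164}{79} + \frac{57}{11} = \frac{2699}{869} \approx 3.1059$)
$E - 331 R = -172 - \frac{893369}{869} = - \frac{1042837}{869}$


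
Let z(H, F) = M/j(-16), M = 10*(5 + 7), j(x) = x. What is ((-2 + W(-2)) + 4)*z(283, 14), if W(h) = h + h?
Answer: 15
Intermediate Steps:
W(h) = 2*h
M = 120 (M = 10*12 = 120)
z(H, F) = -15/2 (z(H, F) = 120/(-16) = 120*(-1/16) = -15/2)
((-2 + W(-2)) + 4)*z(283, 14) = ((-2 + 2*(-2)) + 4)*(-15/2) = ((-2 - 4) + 4)*(-15/2) = (-6 + 4)*(-15/2) = -2*(-15/2) = 15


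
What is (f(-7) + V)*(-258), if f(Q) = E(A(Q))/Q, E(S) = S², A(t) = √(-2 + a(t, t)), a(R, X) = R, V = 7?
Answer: -14964/7 ≈ -2137.7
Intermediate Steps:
A(t) = √(-2 + t)
f(Q) = (-2 + Q)/Q (f(Q) = (√(-2 + Q))²/Q = (-2 + Q)/Q)
(f(-7) + V)*(-258) = ((-2 - 7)/(-7) + 7)*(-258) = (-⅐*(-9) + 7)*(-258) = (9/7 + 7)*(-258) = (58/7)*(-258) = -14964/7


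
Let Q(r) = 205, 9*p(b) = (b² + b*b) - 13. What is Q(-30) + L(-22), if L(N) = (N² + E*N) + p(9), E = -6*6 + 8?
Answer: 11894/9 ≈ 1321.6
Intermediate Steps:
p(b) = -13/9 + 2*b²/9 (p(b) = ((b² + b*b) - 13)/9 = ((b² + b²) - 13)/9 = (2*b² - 13)/9 = (-13 + 2*b²)/9 = -13/9 + 2*b²/9)
E = -28 (E = -36 + 8 = -28)
L(N) = 149/9 + N² - 28*N (L(N) = (N² - 28*N) + (-13/9 + (2/9)*9²) = (N² - 28*N) + (-13/9 + (2/9)*81) = (N² - 28*N) + (-13/9 + 18) = (N² - 28*N) + 149/9 = 149/9 + N² - 28*N)
Q(-30) + L(-22) = 205 + (149/9 + (-22)² - 28*(-22)) = 205 + (149/9 + 484 + 616) = 205 + 10049/9 = 11894/9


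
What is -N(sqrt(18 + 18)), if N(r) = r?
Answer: -6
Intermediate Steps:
-N(sqrt(18 + 18)) = -sqrt(18 + 18) = -sqrt(36) = -1*6 = -6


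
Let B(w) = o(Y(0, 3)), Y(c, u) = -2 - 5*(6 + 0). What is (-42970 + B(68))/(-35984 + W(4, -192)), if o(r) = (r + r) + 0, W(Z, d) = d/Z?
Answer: 21517/18016 ≈ 1.1943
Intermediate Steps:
Y(c, u) = -32 (Y(c, u) = -2 - 5*6 = -2 - 1*30 = -2 - 30 = -32)
o(r) = 2*r (o(r) = 2*r + 0 = 2*r)
B(w) = -64 (B(w) = 2*(-32) = -64)
(-42970 + B(68))/(-35984 + W(4, -192)) = (-42970 - 64)/(-35984 - 192/4) = -43034/(-35984 - 192*¼) = -43034/(-35984 - 48) = -43034/(-36032) = -43034*(-1/36032) = 21517/18016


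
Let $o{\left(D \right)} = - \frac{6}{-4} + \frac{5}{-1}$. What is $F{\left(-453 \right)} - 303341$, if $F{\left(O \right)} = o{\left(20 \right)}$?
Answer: $- \frac{606689}{2} \approx -3.0334 \cdot 10^{5}$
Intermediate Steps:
$o{\left(D \right)} = - \frac{7}{2}$ ($o{\left(D \right)} = \left(-6\right) \left(- \frac{1}{4}\right) + 5 \left(-1\right) = \frac{3}{2} - 5 = - \frac{7}{2}$)
$F{\left(O \right)} = - \frac{7}{2}$
$F{\left(-453 \right)} - 303341 = - \frac{7}{2} - 303341 = - \frac{606689}{2}$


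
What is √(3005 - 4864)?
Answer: 13*I*√11 ≈ 43.116*I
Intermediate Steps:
√(3005 - 4864) = √(-1859) = 13*I*√11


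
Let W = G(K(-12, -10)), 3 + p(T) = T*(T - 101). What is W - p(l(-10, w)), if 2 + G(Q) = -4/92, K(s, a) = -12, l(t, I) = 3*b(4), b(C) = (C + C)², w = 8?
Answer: -401834/23 ≈ -17471.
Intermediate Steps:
b(C) = 4*C² (b(C) = (2*C)² = 4*C²)
l(t, I) = 192 (l(t, I) = 3*(4*4²) = 3*(4*16) = 3*64 = 192)
G(Q) = -47/23 (G(Q) = -2 - 4/92 = -2 - 4*1/92 = -2 - 1/23 = -47/23)
p(T) = -3 + T*(-101 + T) (p(T) = -3 + T*(T - 101) = -3 + T*(-101 + T))
W = -47/23 ≈ -2.0435
W - p(l(-10, w)) = -47/23 - (-3 + 192² - 101*192) = -47/23 - (-3 + 36864 - 19392) = -47/23 - 1*17469 = -47/23 - 17469 = -401834/23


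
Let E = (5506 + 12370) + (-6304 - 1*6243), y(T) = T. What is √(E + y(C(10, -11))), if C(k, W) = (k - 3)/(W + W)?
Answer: √2579082/22 ≈ 72.998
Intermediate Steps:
C(k, W) = (-3 + k)/(2*W) (C(k, W) = (-3 + k)/((2*W)) = (-3 + k)*(1/(2*W)) = (-3 + k)/(2*W))
E = 5329 (E = 17876 + (-6304 - 6243) = 17876 - 12547 = 5329)
√(E + y(C(10, -11))) = √(5329 + (½)*(-3 + 10)/(-11)) = √(5329 + (½)*(-1/11)*7) = √(5329 - 7/22) = √(117231/22) = √2579082/22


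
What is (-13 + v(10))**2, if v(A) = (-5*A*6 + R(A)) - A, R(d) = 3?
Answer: 102400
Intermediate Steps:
v(A) = 3 - 31*A (v(A) = (-5*A*6 + 3) - A = (-30*A + 3) - A = (3 - 30*A) - A = 3 - 31*A)
(-13 + v(10))**2 = (-13 + (3 - 31*10))**2 = (-13 + (3 - 310))**2 = (-13 - 307)**2 = (-320)**2 = 102400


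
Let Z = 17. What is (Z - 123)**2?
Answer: 11236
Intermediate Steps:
(Z - 123)**2 = (17 - 123)**2 = (-106)**2 = 11236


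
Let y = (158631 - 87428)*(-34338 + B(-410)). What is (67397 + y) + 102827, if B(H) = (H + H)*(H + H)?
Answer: 45432098810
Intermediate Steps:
B(H) = 4*H² (B(H) = (2*H)*(2*H) = 4*H²)
y = 45431928586 (y = (158631 - 87428)*(-34338 + 4*(-410)²) = 71203*(-34338 + 4*168100) = 71203*(-34338 + 672400) = 71203*638062 = 45431928586)
(67397 + y) + 102827 = (67397 + 45431928586) + 102827 = 45431995983 + 102827 = 45432098810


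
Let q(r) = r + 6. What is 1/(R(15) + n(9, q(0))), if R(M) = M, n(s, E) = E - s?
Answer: 1/12 ≈ 0.083333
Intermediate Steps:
q(r) = 6 + r
1/(R(15) + n(9, q(0))) = 1/(15 + ((6 + 0) - 1*9)) = 1/(15 + (6 - 9)) = 1/(15 - 3) = 1/12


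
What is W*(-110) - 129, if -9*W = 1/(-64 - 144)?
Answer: -120799/936 ≈ -129.06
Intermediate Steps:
W = 1/1872 (W = -1/(9*(-64 - 144)) = -⅑/(-208) = -⅑*(-1/208) = 1/1872 ≈ 0.00053419)
W*(-110) - 129 = (1/1872)*(-110) - 129 = -55/936 - 129 = -120799/936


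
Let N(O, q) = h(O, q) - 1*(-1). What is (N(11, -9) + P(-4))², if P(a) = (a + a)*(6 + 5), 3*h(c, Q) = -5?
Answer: 70756/9 ≈ 7861.8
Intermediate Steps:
h(c, Q) = -5/3 (h(c, Q) = (⅓)*(-5) = -5/3)
N(O, q) = -⅔ (N(O, q) = -5/3 - 1*(-1) = -5/3 + 1 = -⅔)
P(a) = 22*a (P(a) = (2*a)*11 = 22*a)
(N(11, -9) + P(-4))² = (-⅔ + 22*(-4))² = (-⅔ - 88)² = (-266/3)² = 70756/9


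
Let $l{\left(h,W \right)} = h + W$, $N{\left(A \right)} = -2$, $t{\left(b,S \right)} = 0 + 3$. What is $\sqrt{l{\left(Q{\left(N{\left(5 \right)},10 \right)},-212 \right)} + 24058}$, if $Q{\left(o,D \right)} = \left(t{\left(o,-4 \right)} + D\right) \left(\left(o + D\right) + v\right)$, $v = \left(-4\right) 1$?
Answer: $\sqrt{23898} \approx 154.59$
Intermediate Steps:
$t{\left(b,S \right)} = 3$
$v = -4$
$Q{\left(o,D \right)} = \left(3 + D\right) \left(-4 + D + o\right)$ ($Q{\left(o,D \right)} = \left(3 + D\right) \left(\left(o + D\right) - 4\right) = \left(3 + D\right) \left(\left(D + o\right) - 4\right) = \left(3 + D\right) \left(-4 + D + o\right)$)
$l{\left(h,W \right)} = W + h$
$\sqrt{l{\left(Q{\left(N{\left(5 \right)},10 \right)},-212 \right)} + 24058} = \sqrt{\left(-212 + \left(-12 + 10^{2} - 10 + 3 \left(-2\right) + 10 \left(-2\right)\right)\right) + 24058} = \sqrt{\left(-212 - -52\right) + 24058} = \sqrt{\left(-212 + 52\right) + 24058} = \sqrt{-160 + 24058} = \sqrt{23898}$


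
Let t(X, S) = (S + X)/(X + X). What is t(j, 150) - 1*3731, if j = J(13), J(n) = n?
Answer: -96843/26 ≈ -3724.7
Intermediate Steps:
j = 13
t(X, S) = (S + X)/(2*X) (t(X, S) = (S + X)/((2*X)) = (S + X)*(1/(2*X)) = (S + X)/(2*X))
t(j, 150) - 1*3731 = (½)*(150 + 13)/13 - 1*3731 = (½)*(1/13)*163 - 3731 = 163/26 - 3731 = -96843/26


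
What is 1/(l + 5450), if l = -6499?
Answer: -1/1049 ≈ -0.00095329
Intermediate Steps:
1/(l + 5450) = 1/(-6499 + 5450) = 1/(-1049) = -1/1049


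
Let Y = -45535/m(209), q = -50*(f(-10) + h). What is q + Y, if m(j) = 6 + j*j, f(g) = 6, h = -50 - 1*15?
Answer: 18404445/6241 ≈ 2949.0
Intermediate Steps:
h = -65 (h = -50 - 15 = -65)
m(j) = 6 + j**2
q = 2950 (q = -50*(6 - 65) = -50*(-59) = 2950)
Y = -6505/6241 (Y = -45535/(6 + 209**2) = -45535/(6 + 43681) = -45535/43687 = -45535*1/43687 = -6505/6241 ≈ -1.0423)
q + Y = 2950 - 6505/6241 = 18404445/6241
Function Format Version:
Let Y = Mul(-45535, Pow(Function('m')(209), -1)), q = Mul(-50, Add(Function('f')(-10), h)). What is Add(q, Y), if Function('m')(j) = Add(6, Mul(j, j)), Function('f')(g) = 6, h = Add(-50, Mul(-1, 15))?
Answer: Rational(18404445, 6241) ≈ 2949.0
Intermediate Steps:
h = -65 (h = Add(-50, -15) = -65)
Function('m')(j) = Add(6, Pow(j, 2))
q = 2950 (q = Mul(-50, Add(6, -65)) = Mul(-50, -59) = 2950)
Y = Rational(-6505, 6241) (Y = Mul(-45535, Pow(Add(6, Pow(209, 2)), -1)) = Mul(-45535, Pow(Add(6, 43681), -1)) = Mul(-45535, Pow(43687, -1)) = Mul(-45535, Rational(1, 43687)) = Rational(-6505, 6241) ≈ -1.0423)
Add(q, Y) = Add(2950, Rational(-6505, 6241)) = Rational(18404445, 6241)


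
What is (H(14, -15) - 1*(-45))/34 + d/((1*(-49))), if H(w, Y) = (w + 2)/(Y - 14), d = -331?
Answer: 389527/48314 ≈ 8.0624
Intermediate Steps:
H(w, Y) = (2 + w)/(-14 + Y)
(H(14, -15) - 1*(-45))/34 + d/((1*(-49))) = ((2 + 14)/(-14 - 15) - 1*(-45))/34 - 331/(1*(-49)) = (16/(-29) + 45)*(1/34) - 331/(-49) = (-1/29*16 + 45)*(1/34) - 331*(-1/49) = (-16/29 + 45)*(1/34) + 331/49 = (1289/29)*(1/34) + 331/49 = 1289/986 + 331/49 = 389527/48314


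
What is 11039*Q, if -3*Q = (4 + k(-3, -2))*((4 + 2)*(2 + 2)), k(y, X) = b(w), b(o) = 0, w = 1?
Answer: -353248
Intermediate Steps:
k(y, X) = 0
Q = -32 (Q = -(4 + 0)*(4 + 2)*(2 + 2)/3 = -4*6*4/3 = -4*24/3 = -⅓*96 = -32)
11039*Q = 11039*(-32) = -353248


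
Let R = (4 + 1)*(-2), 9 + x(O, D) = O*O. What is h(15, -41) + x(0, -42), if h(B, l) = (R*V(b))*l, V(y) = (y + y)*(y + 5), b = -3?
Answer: -4929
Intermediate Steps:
x(O, D) = -9 + O² (x(O, D) = -9 + O*O = -9 + O²)
R = -10 (R = 5*(-2) = -10)
V(y) = 2*y*(5 + y) (V(y) = (2*y)*(5 + y) = 2*y*(5 + y))
h(B, l) = 120*l (h(B, l) = (-20*(-3)*(5 - 3))*l = (-20*(-3)*2)*l = (-10*(-12))*l = 120*l)
h(15, -41) + x(0, -42) = 120*(-41) + (-9 + 0²) = -4920 + (-9 + 0) = -4920 - 9 = -4929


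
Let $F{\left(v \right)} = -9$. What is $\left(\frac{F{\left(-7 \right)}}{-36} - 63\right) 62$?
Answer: $- \frac{7781}{2} \approx -3890.5$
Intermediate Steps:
$\left(\frac{F{\left(-7 \right)}}{-36} - 63\right) 62 = \left(- \frac{9}{-36} - 63\right) 62 = \left(\left(-9\right) \left(- \frac{1}{36}\right) - 63\right) 62 = \left(\frac{1}{4} - 63\right) 62 = \left(- \frac{251}{4}\right) 62 = - \frac{7781}{2}$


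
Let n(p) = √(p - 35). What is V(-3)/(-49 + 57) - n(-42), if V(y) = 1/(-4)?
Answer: -1/32 - I*√77 ≈ -0.03125 - 8.775*I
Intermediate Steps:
V(y) = -¼
n(p) = √(-35 + p)
V(-3)/(-49 + 57) - n(-42) = -1/(4*(-49 + 57)) - √(-35 - 42) = -¼/8 - √(-77) = -¼*⅛ - I*√77 = -1/32 - I*√77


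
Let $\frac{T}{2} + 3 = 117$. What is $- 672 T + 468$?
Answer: $-152748$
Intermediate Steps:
$T = 228$ ($T = -6 + 2 \cdot 117 = -6 + 234 = 228$)
$- 672 T + 468 = \left(-672\right) 228 + 468 = -153216 + 468 = -152748$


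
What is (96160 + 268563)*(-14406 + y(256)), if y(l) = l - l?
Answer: -5254199538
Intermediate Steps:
y(l) = 0
(96160 + 268563)*(-14406 + y(256)) = (96160 + 268563)*(-14406 + 0) = 364723*(-14406) = -5254199538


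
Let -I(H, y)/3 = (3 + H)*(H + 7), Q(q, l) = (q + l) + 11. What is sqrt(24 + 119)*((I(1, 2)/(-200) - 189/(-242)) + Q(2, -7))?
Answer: 43929*sqrt(143)/6050 ≈ 86.829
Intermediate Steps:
Q(q, l) = 11 + l + q (Q(q, l) = (l + q) + 11 = 11 + l + q)
I(H, y) = -3*(3 + H)*(7 + H) (I(H, y) = -3*(3 + H)*(H + 7) = -3*(3 + H)*(7 + H))
sqrt(24 + 119)*((I(1, 2)/(-200) - 189/(-242)) + Q(2, -7)) = sqrt(24 + 119)*(((-63 - 30*1 - 3*1**2)/(-200) - 189/(-242)) + (11 - 7 + 2)) = sqrt(143)*(((-63 - 30 - 3*1)*(-1/200) - 189*(-1/242)) + 6) = sqrt(143)*(((-63 - 30 - 3)*(-1/200) + 189/242) + 6) = sqrt(143)*((-96*(-1/200) + 189/242) + 6) = sqrt(143)*((12/25 + 189/242) + 6) = sqrt(143)*(7629/6050 + 6) = sqrt(143)*(43929/6050) = 43929*sqrt(143)/6050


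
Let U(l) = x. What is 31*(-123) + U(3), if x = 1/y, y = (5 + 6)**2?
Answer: -461372/121 ≈ -3813.0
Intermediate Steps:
y = 121 (y = 11**2 = 121)
x = 1/121 ≈ 0.0082645
U(l) = 1/121
31*(-123) + U(3) = 31*(-123) + 1/121 = -3813 + 1/121 = -461372/121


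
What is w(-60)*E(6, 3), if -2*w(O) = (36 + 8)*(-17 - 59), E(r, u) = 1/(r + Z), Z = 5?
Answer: 152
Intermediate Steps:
E(r, u) = 1/(5 + r) (E(r, u) = 1/(r + 5) = 1/(5 + r))
w(O) = 1672 (w(O) = -(36 + 8)*(-17 - 59)/2 = -22*(-76) = -½*(-3344) = 1672)
w(-60)*E(6, 3) = 1672/(5 + 6) = 1672/11 = 1672*(1/11) = 152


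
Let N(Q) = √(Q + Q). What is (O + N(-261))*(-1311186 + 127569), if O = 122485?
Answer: -144975328245 - 3550851*I*√58 ≈ -1.4498e+11 - 2.7042e+7*I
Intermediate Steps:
N(Q) = √2*√Q (N(Q) = √(2*Q) = √2*√Q)
(O + N(-261))*(-1311186 + 127569) = (122485 + √2*√(-261))*(-1311186 + 127569) = (122485 + √2*(3*I*√29))*(-1183617) = (122485 + 3*I*√58)*(-1183617) = -144975328245 - 3550851*I*√58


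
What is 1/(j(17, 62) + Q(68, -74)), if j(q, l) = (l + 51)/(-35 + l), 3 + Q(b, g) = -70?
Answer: -27/1858 ≈ -0.014532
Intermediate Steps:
Q(b, g) = -73 (Q(b, g) = -3 - 70 = -73)
j(q, l) = (51 + l)/(-35 + l)
1/(j(17, 62) + Q(68, -74)) = 1/((51 + 62)/(-35 + 62) - 73) = 1/(113/27 - 73) = 1/(-1858/27) = -27/1858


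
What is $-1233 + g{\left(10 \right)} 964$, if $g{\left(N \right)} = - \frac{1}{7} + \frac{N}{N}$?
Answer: $- \frac{2847}{7} \approx -406.71$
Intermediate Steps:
$g{\left(N \right)} = \frac{6}{7}$ ($g{\left(N \right)} = \left(-1\right) \frac{1}{7} + 1 = - \frac{1}{7} + 1 = \frac{6}{7}$)
$-1233 + g{\left(10 \right)} 964 = -1233 + \frac{6}{7} \cdot 964 = -1233 + \frac{5784}{7} = - \frac{2847}{7}$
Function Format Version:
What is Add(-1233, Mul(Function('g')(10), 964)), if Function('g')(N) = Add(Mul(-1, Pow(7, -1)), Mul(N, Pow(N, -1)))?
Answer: Rational(-2847, 7) ≈ -406.71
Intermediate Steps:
Function('g')(N) = Rational(6, 7) (Function('g')(N) = Add(Mul(-1, Rational(1, 7)), 1) = Add(Rational(-1, 7), 1) = Rational(6, 7))
Add(-1233, Mul(Function('g')(10), 964)) = Add(-1233, Mul(Rational(6, 7), 964)) = Add(-1233, Rational(5784, 7)) = Rational(-2847, 7)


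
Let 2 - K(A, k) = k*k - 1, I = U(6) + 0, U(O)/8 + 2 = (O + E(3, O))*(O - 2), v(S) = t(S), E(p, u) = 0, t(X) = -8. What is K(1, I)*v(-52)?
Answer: 247784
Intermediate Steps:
v(S) = -8
U(O) = -16 + 8*O*(-2 + O) (U(O) = -16 + 8*((O + 0)*(O - 2)) = -16 + 8*(O*(-2 + O)) = -16 + 8*O*(-2 + O))
I = 176 (I = (-16 - 16*6 + 8*6**2) + 0 = (-16 - 96 + 8*36) + 0 = (-16 - 96 + 288) + 0 = 176 + 0 = 176)
K(A, k) = 3 - k**2 (K(A, k) = 2 - (k*k - 1) = 2 - (k**2 - 1) = 2 - (-1 + k**2) = 2 + (1 - k**2) = 3 - k**2)
K(1, I)*v(-52) = (3 - 1*176**2)*(-8) = (3 - 1*30976)*(-8) = (3 - 30976)*(-8) = -30973*(-8) = 247784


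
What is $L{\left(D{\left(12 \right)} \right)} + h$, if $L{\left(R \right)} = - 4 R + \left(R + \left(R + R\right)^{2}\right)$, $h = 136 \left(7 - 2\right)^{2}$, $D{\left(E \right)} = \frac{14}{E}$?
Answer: $\frac{61235}{18} \approx 3401.9$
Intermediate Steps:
$h = 3400$ ($h = 136 \cdot 5^{2} = 136 \cdot 25 = 3400$)
$L{\left(R \right)} = - 3 R + 4 R^{2}$ ($L{\left(R \right)} = - 4 R + \left(R + \left(2 R\right)^{2}\right) = - 4 R + \left(R + 4 R^{2}\right) = - 3 R + 4 R^{2}$)
$L{\left(D{\left(12 \right)} \right)} + h = \frac{14}{12} \left(-3 + 4 \cdot \frac{14}{12}\right) + 3400 = 14 \cdot \frac{1}{12} \left(-3 + 4 \cdot 14 \cdot \frac{1}{12}\right) + 3400 = \frac{7 \left(-3 + 4 \cdot \frac{7}{6}\right)}{6} + 3400 = \frac{7 \left(-3 + \frac{14}{3}\right)}{6} + 3400 = \frac{7}{6} \cdot \frac{5}{3} + 3400 = \frac{35}{18} + 3400 = \frac{61235}{18}$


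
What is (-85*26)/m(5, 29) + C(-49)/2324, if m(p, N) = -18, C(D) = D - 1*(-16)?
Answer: 2567723/20916 ≈ 122.76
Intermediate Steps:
C(D) = 16 + D (C(D) = D + 16 = 16 + D)
(-85*26)/m(5, 29) + C(-49)/2324 = -85*26/(-18) + (16 - 49)/2324 = -2210*(-1/18) - 33*1/2324 = 1105/9 - 33/2324 = 2567723/20916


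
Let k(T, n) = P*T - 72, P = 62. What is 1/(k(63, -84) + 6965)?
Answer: 1/10799 ≈ 9.2601e-5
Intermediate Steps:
k(T, n) = -72 + 62*T (k(T, n) = 62*T - 72 = -72 + 62*T)
1/(k(63, -84) + 6965) = 1/((-72 + 62*63) + 6965) = 1/((-72 + 3906) + 6965) = 1/(3834 + 6965) = 1/10799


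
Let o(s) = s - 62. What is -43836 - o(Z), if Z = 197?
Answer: -43971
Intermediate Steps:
o(s) = -62 + s
-43836 - o(Z) = -43836 - (-62 + 197) = -43836 - 1*135 = -43836 - 135 = -43971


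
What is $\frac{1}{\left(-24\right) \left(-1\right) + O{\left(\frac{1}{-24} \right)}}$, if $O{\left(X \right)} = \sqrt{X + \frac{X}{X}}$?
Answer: $\frac{576}{13801} - \frac{2 \sqrt{138}}{13801} \approx 0.040034$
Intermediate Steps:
$O{\left(X \right)} = \sqrt{1 + X}$ ($O{\left(X \right)} = \sqrt{X + 1} = \sqrt{1 + X}$)
$\frac{1}{\left(-24\right) \left(-1\right) + O{\left(\frac{1}{-24} \right)}} = \frac{1}{\left(-24\right) \left(-1\right) + \sqrt{1 + \frac{1}{-24}}} = \frac{1}{24 + \sqrt{1 - \frac{1}{24}}} = \frac{1}{24 + \sqrt{\frac{23}{24}}} = \frac{1}{24 + \frac{\sqrt{138}}{12}}$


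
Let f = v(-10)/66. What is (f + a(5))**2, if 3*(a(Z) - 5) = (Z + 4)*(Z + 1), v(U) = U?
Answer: 568516/1089 ≈ 522.05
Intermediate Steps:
a(Z) = 5 + (1 + Z)*(4 + Z)/3 (a(Z) = 5 + ((Z + 4)*(Z + 1))/3 = 5 + ((4 + Z)*(1 + Z))/3 = 5 + ((1 + Z)*(4 + Z))/3 = 5 + (1 + Z)*(4 + Z)/3)
f = -5/33 (f = -10/66 = -10*1/66 = -5/33 ≈ -0.15152)
(f + a(5))**2 = (-5/33 + (19/3 + (1/3)*5**2 + (5/3)*5))**2 = (-5/33 + (19/3 + (1/3)*25 + 25/3))**2 = (-5/33 + (19/3 + 25/3 + 25/3))**2 = (-5/33 + 23)**2 = (754/33)**2 = 568516/1089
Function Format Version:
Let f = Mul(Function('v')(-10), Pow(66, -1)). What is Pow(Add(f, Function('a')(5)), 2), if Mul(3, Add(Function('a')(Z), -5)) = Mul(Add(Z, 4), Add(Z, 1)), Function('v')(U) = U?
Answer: Rational(568516, 1089) ≈ 522.05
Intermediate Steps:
Function('a')(Z) = Add(5, Mul(Rational(1, 3), Add(1, Z), Add(4, Z))) (Function('a')(Z) = Add(5, Mul(Rational(1, 3), Mul(Add(Z, 4), Add(Z, 1)))) = Add(5, Mul(Rational(1, 3), Mul(Add(4, Z), Add(1, Z)))) = Add(5, Mul(Rational(1, 3), Mul(Add(1, Z), Add(4, Z)))) = Add(5, Mul(Rational(1, 3), Add(1, Z), Add(4, Z))))
f = Rational(-5, 33) (f = Mul(-10, Pow(66, -1)) = Mul(-10, Rational(1, 66)) = Rational(-5, 33) ≈ -0.15152)
Pow(Add(f, Function('a')(5)), 2) = Pow(Add(Rational(-5, 33), Add(Rational(19, 3), Mul(Rational(1, 3), Pow(5, 2)), Mul(Rational(5, 3), 5))), 2) = Pow(Add(Rational(-5, 33), Add(Rational(19, 3), Mul(Rational(1, 3), 25), Rational(25, 3))), 2) = Pow(Add(Rational(-5, 33), Add(Rational(19, 3), Rational(25, 3), Rational(25, 3))), 2) = Pow(Add(Rational(-5, 33), 23), 2) = Pow(Rational(754, 33), 2) = Rational(568516, 1089)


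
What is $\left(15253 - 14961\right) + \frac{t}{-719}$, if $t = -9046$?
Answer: $\frac{218994}{719} \approx 304.58$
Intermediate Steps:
$\left(15253 - 14961\right) + \frac{t}{-719} = \left(15253 - 14961\right) - \frac{9046}{-719} = 292 - - \frac{9046}{719} = 292 + \frac{9046}{719} = \frac{218994}{719}$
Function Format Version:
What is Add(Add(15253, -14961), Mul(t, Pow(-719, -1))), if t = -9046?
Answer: Rational(218994, 719) ≈ 304.58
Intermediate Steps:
Add(Add(15253, -14961), Mul(t, Pow(-719, -1))) = Add(Add(15253, -14961), Mul(-9046, Pow(-719, -1))) = Add(292, Mul(-9046, Rational(-1, 719))) = Add(292, Rational(9046, 719)) = Rational(218994, 719)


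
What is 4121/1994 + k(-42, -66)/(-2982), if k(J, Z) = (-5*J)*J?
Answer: 711331/141574 ≈ 5.0244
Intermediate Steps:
k(J, Z) = -5*J²
4121/1994 + k(-42, -66)/(-2982) = 4121/1994 - 5*(-42)²/(-2982) = 4121*(1/1994) - 5*1764*(-1/2982) = 4121/1994 - 8820*(-1/2982) = 4121/1994 + 210/71 = 711331/141574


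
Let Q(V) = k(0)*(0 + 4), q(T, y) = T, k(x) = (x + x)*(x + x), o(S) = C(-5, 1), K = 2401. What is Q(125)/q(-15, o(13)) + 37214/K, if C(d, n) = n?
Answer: 37214/2401 ≈ 15.499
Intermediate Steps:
o(S) = 1
k(x) = 4*x² (k(x) = (2*x)*(2*x) = 4*x²)
Q(V) = 0 (Q(V) = (4*0²)*(0 + 4) = (4*0)*4 = 0*4 = 0)
Q(125)/q(-15, o(13)) + 37214/K = 0/(-15) + 37214/2401 = 0*(-1/15) + 37214*(1/2401) = 0 + 37214/2401 = 37214/2401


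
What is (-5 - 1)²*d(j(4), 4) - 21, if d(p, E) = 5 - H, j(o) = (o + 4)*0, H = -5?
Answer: 339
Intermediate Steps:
j(o) = 0 (j(o) = (4 + o)*0 = 0)
d(p, E) = 10 (d(p, E) = 5 - 1*(-5) = 5 + 5 = 10)
(-5 - 1)²*d(j(4), 4) - 21 = (-5 - 1)²*10 - 21 = (-6)²*10 - 21 = 36*10 - 21 = 360 - 21 = 339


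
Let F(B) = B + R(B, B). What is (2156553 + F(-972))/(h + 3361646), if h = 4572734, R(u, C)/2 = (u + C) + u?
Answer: 2149749/7934380 ≈ 0.27094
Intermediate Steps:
R(u, C) = 2*C + 4*u (R(u, C) = 2*((u + C) + u) = 2*((C + u) + u) = 2*(C + 2*u) = 2*C + 4*u)
F(B) = 7*B (F(B) = B + (2*B + 4*B) = B + 6*B = 7*B)
(2156553 + F(-972))/(h + 3361646) = (2156553 + 7*(-972))/(4572734 + 3361646) = (2156553 - 6804)/7934380 = 2149749*(1/7934380) = 2149749/7934380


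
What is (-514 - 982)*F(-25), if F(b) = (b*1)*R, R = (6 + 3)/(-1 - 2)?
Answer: -112200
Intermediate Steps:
R = -3 (R = 9/(-3) = 9*(-1/3) = -3)
F(b) = -3*b (F(b) = (b*1)*(-3) = b*(-3) = -3*b)
(-514 - 982)*F(-25) = (-514 - 982)*(-3*(-25)) = -1496*75 = -112200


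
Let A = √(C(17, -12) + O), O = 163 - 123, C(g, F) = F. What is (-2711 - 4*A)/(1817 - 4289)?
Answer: 2711/2472 + √7/309 ≈ 1.1052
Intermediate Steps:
O = 40
A = 2*√7 (A = √(-12 + 40) = √28 = 2*√7 ≈ 5.2915)
(-2711 - 4*A)/(1817 - 4289) = (-2711 - 8*√7)/(1817 - 4289) = (-2711 - 8*√7)/(-2472) = (-2711 - 8*√7)*(-1/2472) = 2711/2472 + √7/309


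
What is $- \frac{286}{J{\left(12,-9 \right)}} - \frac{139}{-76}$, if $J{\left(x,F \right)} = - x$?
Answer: $\frac{5851}{228} \approx 25.662$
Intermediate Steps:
$- \frac{286}{J{\left(12,-9 \right)}} - \frac{139}{-76} = - \frac{286}{\left(-1\right) 12} - \frac{139}{-76} = - \frac{286}{-12} - - \frac{139}{76} = \left(-286\right) \left(- \frac{1}{12}\right) + \frac{139}{76} = \frac{143}{6} + \frac{139}{76} = \frac{5851}{228}$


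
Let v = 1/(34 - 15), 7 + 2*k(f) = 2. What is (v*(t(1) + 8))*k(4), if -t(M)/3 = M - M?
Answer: -20/19 ≈ -1.0526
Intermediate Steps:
k(f) = -5/2 (k(f) = -7/2 + (1/2)*2 = -7/2 + 1 = -5/2)
t(M) = 0 (t(M) = -3*(M - M) = -3*0 = 0)
v = 1/19 ≈ 0.052632
(v*(t(1) + 8))*k(4) = ((0 + 8)/19)*(-5/2) = ((1/19)*8)*(-5/2) = (8/19)*(-5/2) = -20/19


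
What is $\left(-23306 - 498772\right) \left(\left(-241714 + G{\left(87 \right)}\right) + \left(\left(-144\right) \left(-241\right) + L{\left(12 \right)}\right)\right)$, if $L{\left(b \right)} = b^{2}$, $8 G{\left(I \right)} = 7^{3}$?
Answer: $\frac{431911213815}{4} \approx 1.0798 \cdot 10^{11}$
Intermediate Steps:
$G{\left(I \right)} = \frac{343}{8}$ ($G{\left(I \right)} = \frac{7^{3}}{8} = \frac{1}{8} \cdot 343 = \frac{343}{8}$)
$\left(-23306 - 498772\right) \left(\left(-241714 + G{\left(87 \right)}\right) + \left(\left(-144\right) \left(-241\right) + L{\left(12 \right)}\right)\right) = \left(-23306 - 498772\right) \left(\left(-241714 + \frac{343}{8}\right) + \left(\left(-144\right) \left(-241\right) + 12^{2}\right)\right) = - 522078 \left(- \frac{1933369}{8} + \left(34704 + 144\right)\right) = - 522078 \left(- \frac{1933369}{8} + 34848\right) = \left(-522078\right) \left(- \frac{1654585}{8}\right) = \frac{431911213815}{4}$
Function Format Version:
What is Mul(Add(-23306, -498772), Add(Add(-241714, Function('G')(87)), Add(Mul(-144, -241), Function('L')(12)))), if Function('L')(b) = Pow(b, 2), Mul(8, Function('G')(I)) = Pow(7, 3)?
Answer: Rational(431911213815, 4) ≈ 1.0798e+11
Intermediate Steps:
Function('G')(I) = Rational(343, 8) (Function('G')(I) = Mul(Rational(1, 8), Pow(7, 3)) = Mul(Rational(1, 8), 343) = Rational(343, 8))
Mul(Add(-23306, -498772), Add(Add(-241714, Function('G')(87)), Add(Mul(-144, -241), Function('L')(12)))) = Mul(Add(-23306, -498772), Add(Add(-241714, Rational(343, 8)), Add(Mul(-144, -241), Pow(12, 2)))) = Mul(-522078, Add(Rational(-1933369, 8), Add(34704, 144))) = Mul(-522078, Add(Rational(-1933369, 8), 34848)) = Mul(-522078, Rational(-1654585, 8)) = Rational(431911213815, 4)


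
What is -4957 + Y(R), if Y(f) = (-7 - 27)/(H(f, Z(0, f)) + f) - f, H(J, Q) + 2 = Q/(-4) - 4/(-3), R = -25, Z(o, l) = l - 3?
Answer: -138045/28 ≈ -4930.2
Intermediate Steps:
Z(o, l) = -3 + l
H(J, Q) = -⅔ - Q/4 (H(J, Q) = -2 + (Q/(-4) - 4/(-3)) = -2 + (Q*(-¼) - 4*(-⅓)) = -2 + (-Q/4 + 4/3) = -2 + (4/3 - Q/4) = -⅔ - Q/4)
Y(f) = -f - 34/(1/12 + 3*f/4) (Y(f) = (-7 - 27)/((-⅔ - (-3 + f)/4) + f) - f = -34/((-⅔ + (¾ - f/4)) + f) - f = -34/((1/12 - f/4) + f) - f = -34/(1/12 + 3*f/4) - f = -f - 34/(1/12 + 3*f/4))
-4957 + Y(R) = -4957 + (-408 - 1*(-25) - 9*(-25)²)/(1 + 9*(-25)) = -4957 + (-408 + 25 - 9*625)/(1 - 225) = -4957 + (-408 + 25 - 5625)/(-224) = -4957 - 1/224*(-6008) = -4957 + 751/28 = -138045/28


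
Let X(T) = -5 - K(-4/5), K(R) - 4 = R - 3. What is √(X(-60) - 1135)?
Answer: I*√28505/5 ≈ 33.767*I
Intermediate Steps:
K(R) = 1 + R (K(R) = 4 + (R - 3) = 4 + (-3 + R) = 1 + R)
X(T) = -26/5 (X(T) = -5 - (1 - 4/5) = -5 - (1 - 4*⅕) = -5 - (1 - ⅘) = -5 - 1*⅕ = -5 - ⅕ = -26/5)
√(X(-60) - 1135) = √(-26/5 - 1135) = √(-5701/5) = I*√28505/5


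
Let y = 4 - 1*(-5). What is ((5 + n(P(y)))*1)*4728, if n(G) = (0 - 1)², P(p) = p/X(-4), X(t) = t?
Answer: 28368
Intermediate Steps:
y = 9 (y = 4 + 5 = 9)
P(p) = -p/4 (P(p) = p/(-4) = p*(-¼) = -p/4)
n(G) = 1 (n(G) = (-1)² = 1)
((5 + n(P(y)))*1)*4728 = ((5 + 1)*1)*4728 = (6*1)*4728 = 6*4728 = 28368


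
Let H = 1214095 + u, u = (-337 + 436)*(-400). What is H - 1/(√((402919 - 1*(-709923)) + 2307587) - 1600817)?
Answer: 3009774566415335517/2562611647060 + √3420429/2562611647060 ≈ 1.1745e+6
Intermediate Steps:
u = -39600 (u = 99*(-400) = -39600)
H = 1174495 (H = 1214095 - 39600 = 1174495)
H - 1/(√((402919 - 1*(-709923)) + 2307587) - 1600817) = 1174495 - 1/(√((402919 - 1*(-709923)) + 2307587) - 1600817) = 1174495 - 1/(√((402919 + 709923) + 2307587) - 1600817) = 1174495 - 1/(√(1112842 + 2307587) - 1600817) = 1174495 - 1/(√3420429 - 1600817) = 1174495 - 1/(-1600817 + √3420429)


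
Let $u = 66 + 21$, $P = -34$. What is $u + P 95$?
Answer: $-3143$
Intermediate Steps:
$u = 87$
$u + P 95 = 87 - 3230 = -3143$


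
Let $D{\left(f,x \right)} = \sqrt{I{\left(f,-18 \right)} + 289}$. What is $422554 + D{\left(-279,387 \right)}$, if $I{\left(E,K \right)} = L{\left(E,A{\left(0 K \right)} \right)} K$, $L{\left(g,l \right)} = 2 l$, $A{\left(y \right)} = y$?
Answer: $422571$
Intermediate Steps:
$I{\left(E,K \right)} = 0$ ($I{\left(E,K \right)} = 2 \cdot 0 K K = 2 \cdot 0 K = 0 K = 0$)
$D{\left(f,x \right)} = 17$ ($D{\left(f,x \right)} = \sqrt{0 + 289} = \sqrt{289} = 17$)
$422554 + D{\left(-279,387 \right)} = 422554 + 17 = 422571$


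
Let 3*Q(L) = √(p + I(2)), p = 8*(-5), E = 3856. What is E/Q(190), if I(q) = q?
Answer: -5784*I*√38/19 ≈ -1876.6*I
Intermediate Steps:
p = -40
Q(L) = I*√38/3 (Q(L) = √(-40 + 2)/3 = √(-38)/3 = (I*√38)/3 = I*√38/3)
E/Q(190) = 3856/((I*√38/3)) = 3856*(-3*I*√38/38) = -5784*I*√38/19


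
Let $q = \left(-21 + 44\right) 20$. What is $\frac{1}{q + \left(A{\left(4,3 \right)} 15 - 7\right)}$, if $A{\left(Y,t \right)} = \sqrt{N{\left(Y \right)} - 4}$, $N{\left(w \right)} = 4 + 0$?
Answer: $\frac{1}{453} \approx 0.0022075$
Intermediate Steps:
$N{\left(w \right)} = 4$
$q = 460$ ($q = 23 \cdot 20 = 460$)
$A{\left(Y,t \right)} = 0$ ($A{\left(Y,t \right)} = \sqrt{4 - 4} = \sqrt{0} = 0$)
$\frac{1}{q + \left(A{\left(4,3 \right)} 15 - 7\right)} = \frac{1}{460 + \left(0 \cdot 15 - 7\right)} = \frac{1}{460 + \left(0 - 7\right)} = \frac{1}{460 - 7} = \frac{1}{453}$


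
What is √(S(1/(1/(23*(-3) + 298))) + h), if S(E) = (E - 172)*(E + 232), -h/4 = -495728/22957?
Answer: √13894127390957/22957 ≈ 162.37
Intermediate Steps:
h = 1982912/22957 (h = -(-1982912)/22957 = -4*(-495728/22957) = 1982912/22957 ≈ 86.375)
S(E) = (-172 + E)*(232 + E)
√(S(1/(1/(23*(-3) + 298))) + h) = √((-39904 + (1/(1/(23*(-3) + 298)))² + 60/(1/(23*(-3) + 298))) + 1982912/22957) = √((-39904 + (1/(1/(-69 + 298)))² + 60/(1/(-69 + 298))) + 1982912/22957) = √((-39904 + (1/(1/229))² + 60/(1/229)) + 1982912/22957) = √((-39904 + 229² + 60*229) + 1982912/22957) = √((-39904 + 52441 + 13740) + 1982912/22957) = √(26277 + 1982912/22957) = √(605224001/22957) = √13894127390957/22957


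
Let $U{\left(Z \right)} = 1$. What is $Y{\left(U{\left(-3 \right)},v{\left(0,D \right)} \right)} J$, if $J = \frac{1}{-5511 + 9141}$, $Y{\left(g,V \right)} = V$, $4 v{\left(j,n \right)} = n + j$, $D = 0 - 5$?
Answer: $- \frac{1}{2904} \approx -0.00034435$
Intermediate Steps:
$D = -5$
$v{\left(j,n \right)} = \frac{j}{4} + \frac{n}{4}$ ($v{\left(j,n \right)} = \frac{n + j}{4} = \frac{j + n}{4} = \frac{j}{4} + \frac{n}{4}$)
$J = \frac{1}{3630} \approx 0.00027548$
$Y{\left(U{\left(-3 \right)},v{\left(0,D \right)} \right)} J = \left(\frac{1}{4} \cdot 0 + \frac{1}{4} \left(-5\right)\right) \frac{1}{3630} = \left(0 - \frac{5}{4}\right) \frac{1}{3630} = \left(- \frac{5}{4}\right) \frac{1}{3630} = - \frac{1}{2904}$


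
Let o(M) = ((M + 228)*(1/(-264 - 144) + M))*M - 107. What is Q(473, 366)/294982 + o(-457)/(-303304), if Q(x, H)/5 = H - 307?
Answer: 2878058524239527/18251720987712 ≈ 157.69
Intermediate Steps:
Q(x, H) = -1535 + 5*H (Q(x, H) = 5*(H - 307) = 5*(-307 + H) = -1535 + 5*H)
o(M) = -107 + M*(228 + M)*(-1/408 + M) (o(M) = ((228 + M)*(1/(-408) + M))*M - 107 = ((228 + M)*(-1/408 + M))*M - 107 = M*(228 + M)*(-1/408 + M) - 107 = -107 + M*(228 + M)*(-1/408 + M))
Q(473, 366)/294982 + o(-457)/(-303304) = (-1535 + 5*366)/294982 + (-107 + (-457)³ - 19/34*(-457) + (93023/408)*(-457)²)/(-303304) = (-1535 + 1830)*(1/294982) + (-107 - 95443993 + 8683/34 + (93023/408)*208849)*(-1/303304) = 295*(1/294982) + (-107 - 95443993 + 8683/34 + 19427760527/408)*(-1/303304) = 295/294982 - 19513328077/408*(-1/303304) = 295/294982 + 19513328077/123748032 = 2878058524239527/18251720987712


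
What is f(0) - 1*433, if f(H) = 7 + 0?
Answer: -426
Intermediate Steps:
f(H) = 7
f(0) - 1*433 = 7 - 1*433 = 7 - 433 = -426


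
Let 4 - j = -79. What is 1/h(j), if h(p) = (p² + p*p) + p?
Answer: 1/13861 ≈ 7.2145e-5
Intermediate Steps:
j = 83 (j = 4 - 1*(-79) = 4 + 79 = 83)
h(p) = p + 2*p² (h(p) = (p² + p²) + p = 2*p² + p = p + 2*p²)
1/h(j) = 1/(83*(1 + 2*83)) = 1/(83*(1 + 166)) = 1/(83*167) = 1/13861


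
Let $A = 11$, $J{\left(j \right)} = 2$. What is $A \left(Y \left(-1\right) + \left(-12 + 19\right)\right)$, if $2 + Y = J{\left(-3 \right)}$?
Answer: $77$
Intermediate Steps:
$Y = 0$ ($Y = -2 + 2 = 0$)
$A \left(Y \left(-1\right) + \left(-12 + 19\right)\right) = 11 \left(0 \left(-1\right) + \left(-12 + 19\right)\right) = 11 \left(0 + 7\right) = 11 \cdot 7 = 77$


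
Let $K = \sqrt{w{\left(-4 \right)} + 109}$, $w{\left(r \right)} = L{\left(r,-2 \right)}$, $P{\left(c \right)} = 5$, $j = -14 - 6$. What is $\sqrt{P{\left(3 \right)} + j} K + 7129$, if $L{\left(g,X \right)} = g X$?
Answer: $7129 + 3 i \sqrt{195} \approx 7129.0 + 41.893 i$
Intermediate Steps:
$L{\left(g,X \right)} = X g$
$j = -20$ ($j = -14 - 6 = -20$)
$w{\left(r \right)} = - 2 r$
$K = 3 \sqrt{13}$ ($K = \sqrt{\left(-2\right) \left(-4\right) + 109} = \sqrt{8 + 109} = \sqrt{117} = 3 \sqrt{13} \approx 10.817$)
$\sqrt{P{\left(3 \right)} + j} K + 7129 = \sqrt{5 - 20} \cdot 3 \sqrt{13} + 7129 = \sqrt{-15} \cdot 3 \sqrt{13} + 7129 = i \sqrt{15} \cdot 3 \sqrt{13} + 7129 = 3 i \sqrt{195} + 7129 = 7129 + 3 i \sqrt{195}$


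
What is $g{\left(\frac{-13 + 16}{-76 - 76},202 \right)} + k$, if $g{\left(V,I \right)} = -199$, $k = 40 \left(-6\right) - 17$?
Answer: $-456$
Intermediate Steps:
$k = -257$ ($k = -240 - 17 = -257$)
$g{\left(\frac{-13 + 16}{-76 - 76},202 \right)} + k = -199 - 257 = -456$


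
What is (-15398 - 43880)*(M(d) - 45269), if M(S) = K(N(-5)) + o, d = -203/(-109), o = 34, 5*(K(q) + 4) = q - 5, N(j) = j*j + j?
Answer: 2681499608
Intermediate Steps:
N(j) = j + j² (N(j) = j² + j = j + j²)
K(q) = -5 + q/5 (K(q) = -4 + (q - 5)/5 = -4 + (-5 + q)/5 = -4 + (-1 + q/5) = -5 + q/5)
d = 203/109 (d = -203*(-1/109) = 203/109 ≈ 1.8624)
M(S) = 33 (M(S) = (-5 + (-5*(1 - 5))/5) + 34 = (-5 + (-5*(-4))/5) + 34 = (-5 + (⅕)*20) + 34 = (-5 + 4) + 34 = -1 + 34 = 33)
(-15398 - 43880)*(M(d) - 45269) = (-15398 - 43880)*(33 - 45269) = -59278*(-45236) = 2681499608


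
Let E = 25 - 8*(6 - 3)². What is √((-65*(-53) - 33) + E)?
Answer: √3365 ≈ 58.009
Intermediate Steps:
E = -47 (E = 25 - 8*3² = 25 - 8*9 = 25 - 72 = -47)
√((-65*(-53) - 33) + E) = √((-65*(-53) - 33) - 47) = √((3445 - 33) - 47) = √(3412 - 47) = √3365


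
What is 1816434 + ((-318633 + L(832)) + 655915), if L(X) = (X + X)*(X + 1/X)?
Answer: 3538166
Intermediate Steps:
L(X) = 2*X*(X + 1/X) (L(X) = (2*X)*(X + 1/X) = 2*X*(X + 1/X))
1816434 + ((-318633 + L(832)) + 655915) = 1816434 + ((-318633 + (2 + 2*832²)) + 655915) = 1816434 + ((-318633 + (2 + 2*692224)) + 655915) = 1816434 + ((-318633 + (2 + 1384448)) + 655915) = 1816434 + ((-318633 + 1384450) + 655915) = 1816434 + (1065817 + 655915) = 1816434 + 1721732 = 3538166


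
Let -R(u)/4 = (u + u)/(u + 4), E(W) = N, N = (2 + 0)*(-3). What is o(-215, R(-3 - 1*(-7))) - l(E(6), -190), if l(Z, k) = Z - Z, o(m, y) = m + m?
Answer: -430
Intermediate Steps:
N = -6 (N = 2*(-3) = -6)
E(W) = -6
R(u) = -8*u/(4 + u) (R(u) = -4*(u + u)/(u + 4) = -4*2*u/(4 + u) = -8*u/(4 + u))
o(m, y) = 2*m
l(Z, k) = 0
o(-215, R(-3 - 1*(-7))) - l(E(6), -190) = 2*(-215) - 1*0 = -430 + 0 = -430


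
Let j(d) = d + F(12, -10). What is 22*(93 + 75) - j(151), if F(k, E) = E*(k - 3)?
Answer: 3635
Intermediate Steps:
F(k, E) = E*(-3 + k)
j(d) = -90 + d (j(d) = d - 10*(-3 + 12) = d - 10*9 = d - 90 = -90 + d)
22*(93 + 75) - j(151) = 22*(93 + 75) - (-90 + 151) = 22*168 - 1*61 = 3696 - 61 = 3635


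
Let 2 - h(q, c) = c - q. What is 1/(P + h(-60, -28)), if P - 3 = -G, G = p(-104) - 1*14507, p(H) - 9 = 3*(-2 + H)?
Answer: 1/14789 ≈ 6.7618e-5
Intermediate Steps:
p(H) = 3 + 3*H (p(H) = 9 + 3*(-2 + H) = 9 + (-6 + 3*H) = 3 + 3*H)
h(q, c) = 2 + q - c (h(q, c) = 2 - (c - q) = 2 + (q - c) = 2 + q - c)
G = -14816 (G = (3 + 3*(-104)) - 1*14507 = (3 - 312) - 14507 = -309 - 14507 = -14816)
P = 14819 (P = 3 - 1*(-14816) = 3 + 14816 = 14819)
1/(P + h(-60, -28)) = 1/(14819 + (2 - 60 - 1*(-28))) = 1/(14819 + (2 - 60 + 28)) = 1/(14819 - 30) = 1/14789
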